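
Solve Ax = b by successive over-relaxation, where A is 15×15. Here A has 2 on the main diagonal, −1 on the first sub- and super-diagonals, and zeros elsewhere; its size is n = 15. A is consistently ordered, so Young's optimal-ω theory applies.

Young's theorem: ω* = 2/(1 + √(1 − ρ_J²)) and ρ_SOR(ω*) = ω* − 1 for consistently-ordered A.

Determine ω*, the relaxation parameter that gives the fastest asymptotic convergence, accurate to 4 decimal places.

ω* = 1.6735

n=15: λ(B_J) = 1 − λ(A)/2 = cos(kπ/16); k=1 gives ρ_J = 0.9808.
root = sin(π/16) = 0.19509  (since 1−cos² = sin²).
So ω* = 2/1.19509 = 1.6735 (Young).
At ω = 1.6735 every |λ(B_ω)| = ω−1, so ρ_SOR = 0.6735.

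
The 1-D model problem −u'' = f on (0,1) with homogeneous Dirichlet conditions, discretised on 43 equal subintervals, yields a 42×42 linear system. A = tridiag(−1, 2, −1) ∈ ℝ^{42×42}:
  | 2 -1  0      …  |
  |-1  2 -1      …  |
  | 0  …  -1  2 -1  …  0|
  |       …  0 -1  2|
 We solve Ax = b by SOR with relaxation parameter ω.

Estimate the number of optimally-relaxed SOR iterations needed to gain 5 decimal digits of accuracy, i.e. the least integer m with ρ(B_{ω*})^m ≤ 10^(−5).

B_J for the 42×42 system has eigenvalues cos(kπ/43); ρ_J = cos(π/43) = 0.9973323.
1 − cos²(π/43) = sin²(π/43) ⇒ √(1−ρ_J²) = sin(π/43) = 0.0729953.
ω* = 2/(1+0.0729953) = 1.8639411
At ω = 1.8639411 every |λ(B_ω)| = ω−1, so ρ_SOR = 0.8639411.
(0.8639411)^m ≤ 10^{−5}  ⇒  m·ln(0.8639411) ≤ −5·ln10  ⇒  m ≥ 78.720  ⇒  m = 79

m = 79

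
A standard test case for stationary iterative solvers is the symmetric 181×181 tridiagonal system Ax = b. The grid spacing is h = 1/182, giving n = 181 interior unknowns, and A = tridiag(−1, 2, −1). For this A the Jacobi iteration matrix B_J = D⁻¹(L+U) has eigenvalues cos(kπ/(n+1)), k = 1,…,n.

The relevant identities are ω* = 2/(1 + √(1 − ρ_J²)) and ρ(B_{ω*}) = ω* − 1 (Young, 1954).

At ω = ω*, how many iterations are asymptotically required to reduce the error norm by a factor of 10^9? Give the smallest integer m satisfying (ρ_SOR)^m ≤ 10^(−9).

m = 601

spectrum of D⁻¹(L+U) = {cos(kπ/182) : 1≤k≤181}; ρ_J = cos(π/182) = 0.9998510.
1 − cos²(π/182) = sin²(π/182) ⇒ √(1−ρ_J²) = sin(π/182) = 0.0172606.
ω* = 2/(1 + 0.0172606) = 2/1.0172606 = 1.9660645.
and ρ(B_{ω*}) = 1.9660645 − 1 = 0.9660645.
9·ln10 = 20.7233; −ln(0.9660645) = 0.0345247; m = ⌈20.7233/0.0345247⌉ = ⌈600.246⌉ = 601.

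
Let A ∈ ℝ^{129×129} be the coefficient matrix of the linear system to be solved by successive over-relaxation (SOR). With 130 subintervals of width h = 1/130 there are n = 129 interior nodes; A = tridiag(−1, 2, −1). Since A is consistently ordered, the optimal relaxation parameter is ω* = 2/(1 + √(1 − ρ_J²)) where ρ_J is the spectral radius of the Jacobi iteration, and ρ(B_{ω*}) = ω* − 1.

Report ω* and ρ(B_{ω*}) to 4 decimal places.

ω* = 1.9528, ρ_SOR = 0.9528

[ρ_J] n=129: ρ(B_J) = cos(π/(n+1)) = cos(π/130) = 0.9997.
root = sin(π/130) = 0.02416  (since 1−cos² = sin²).
Young: ω* = 2/(1+√(1−ρ_J²)) = 2/(1+0.02416) = 2/1.02416 = 1.9528.
Hence ρ(B_{ω*}) = 1.9528 − 1 = 0.9528.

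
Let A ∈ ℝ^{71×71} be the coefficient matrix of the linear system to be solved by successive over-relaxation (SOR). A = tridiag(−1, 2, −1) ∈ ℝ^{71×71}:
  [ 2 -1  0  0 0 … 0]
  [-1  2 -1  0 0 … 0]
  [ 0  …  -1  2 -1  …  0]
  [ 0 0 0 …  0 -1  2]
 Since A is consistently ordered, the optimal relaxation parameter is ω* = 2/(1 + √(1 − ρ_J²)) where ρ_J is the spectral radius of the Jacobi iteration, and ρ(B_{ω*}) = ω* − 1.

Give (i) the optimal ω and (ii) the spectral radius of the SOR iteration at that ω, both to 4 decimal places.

ω* = 1.9164, ρ_SOR = 0.9164

½·tridiag(1,0,1) at n=71: λ_k = cos(kπ/72); max |λ| at k=1 ⇒ ρ_J = cos(π/72) ≈ 0.9990.
√(1 − cos²(π/72)) = sin(π/72) ≈ 0.04362.
[ω*] 2 ÷ (1 + 0.04362) = 2 ÷ 1.04362 = 1.9164.
[ρ_SOR] ω* − 1 = 0.9164.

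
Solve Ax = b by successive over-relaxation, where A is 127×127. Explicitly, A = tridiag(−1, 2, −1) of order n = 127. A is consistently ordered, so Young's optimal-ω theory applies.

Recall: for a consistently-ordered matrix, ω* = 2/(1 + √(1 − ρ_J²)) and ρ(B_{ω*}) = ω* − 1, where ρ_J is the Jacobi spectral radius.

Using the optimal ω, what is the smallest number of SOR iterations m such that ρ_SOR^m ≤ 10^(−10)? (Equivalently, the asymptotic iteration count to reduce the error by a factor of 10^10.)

With n=127, ρ(Jacobi) = cos(π/128) = 0.9996988.
root = sin(π/128) = 0.0245412  (since 1−cos² = sin²).
So ω* = 2/1.0245412 = 1.9520933 (Young).
and ρ(B_{ω*}) = 1.9520933 − 1 = 0.9520933.
10·ln10 = 23.0259; −ln(0.9520933) = 0.0490922; m = ⌈23.0259/0.0490922⌉ = ⌈469.034⌉ = 470.

m = 470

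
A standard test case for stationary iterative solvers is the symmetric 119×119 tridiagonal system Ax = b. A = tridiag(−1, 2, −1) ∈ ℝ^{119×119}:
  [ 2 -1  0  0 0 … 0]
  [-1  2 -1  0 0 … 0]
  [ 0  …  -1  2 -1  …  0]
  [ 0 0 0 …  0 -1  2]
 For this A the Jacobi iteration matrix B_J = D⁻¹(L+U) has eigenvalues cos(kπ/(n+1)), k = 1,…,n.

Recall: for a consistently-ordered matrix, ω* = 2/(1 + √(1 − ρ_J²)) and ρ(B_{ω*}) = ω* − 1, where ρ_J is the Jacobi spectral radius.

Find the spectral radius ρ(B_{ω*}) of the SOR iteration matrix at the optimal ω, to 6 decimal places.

ρ_SOR = 0.948982

B_J for the 119×119 system has eigenvalues cos(kπ/120); ρ_J = cos(π/120) = 0.999657.
√(1−ρ_J²) = |sin(π/120)| = 0.0261769
ω* = 2/(1 + 0.0261769) = 2/1.0261769 = 1.948982.
ρ(B_{ω*}) = ω*−1 = 0.948982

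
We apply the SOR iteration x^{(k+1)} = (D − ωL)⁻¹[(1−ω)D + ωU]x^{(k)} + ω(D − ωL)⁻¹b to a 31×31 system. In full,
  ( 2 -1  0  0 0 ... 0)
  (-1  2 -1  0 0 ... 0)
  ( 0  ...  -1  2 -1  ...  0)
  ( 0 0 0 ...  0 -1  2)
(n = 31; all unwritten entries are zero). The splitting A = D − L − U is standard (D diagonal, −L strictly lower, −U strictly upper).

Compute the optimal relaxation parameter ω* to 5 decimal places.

ω* = 1.82147

B_J for the 31×31 system has eigenvalues cos(kπ/32); ρ_J = cos(π/32) = 0.99518.
root = sin(π/32) = 0.098017  (since 1−cos² = sin²).
Young: ω* = 2/(1+√(1−ρ_J²)) = 2/(1+0.098017) = 2/1.098017 = 1.82147.
[ρ_SOR] ω* − 1 = 0.82147.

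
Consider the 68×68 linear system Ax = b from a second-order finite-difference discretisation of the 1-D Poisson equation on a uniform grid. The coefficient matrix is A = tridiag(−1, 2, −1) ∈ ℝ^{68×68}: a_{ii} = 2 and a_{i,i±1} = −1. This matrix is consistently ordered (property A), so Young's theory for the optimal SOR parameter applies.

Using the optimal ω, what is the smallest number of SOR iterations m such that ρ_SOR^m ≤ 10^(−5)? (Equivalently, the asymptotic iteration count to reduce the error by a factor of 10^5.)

m = 127

½·tridiag(1,0,1) at n=68: λ_k = cos(kπ/69); max |λ| at k=1 ⇒ ρ_J = cos(π/69) ≈ 0.9989637.
root = sin(π/69) = 0.0455146  (since 1−cos² = sin²).
ω* = 2/(1 + 0.0455146) = 2/1.0455146 = 1.9129336.
[ρ_SOR] ω* − 1 = 0.9129336.
5·ln10 = 11.5129; −ln(0.9129336) = 0.0910921; m = ⌈11.5129/0.0910921⌉ = ⌈126.387⌉ = 127.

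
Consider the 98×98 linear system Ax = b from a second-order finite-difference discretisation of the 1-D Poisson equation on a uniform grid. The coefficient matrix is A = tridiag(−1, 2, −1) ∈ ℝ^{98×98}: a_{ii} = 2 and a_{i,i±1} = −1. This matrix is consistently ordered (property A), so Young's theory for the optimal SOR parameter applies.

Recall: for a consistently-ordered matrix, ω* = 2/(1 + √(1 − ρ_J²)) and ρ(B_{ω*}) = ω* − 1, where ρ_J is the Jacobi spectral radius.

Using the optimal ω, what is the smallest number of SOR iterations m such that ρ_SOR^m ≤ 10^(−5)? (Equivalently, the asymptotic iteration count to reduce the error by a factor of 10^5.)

m = 182

spectrum of D⁻¹(L+U) = {cos(kπ/99) : 1≤k≤98}; ρ_J = cos(π/99) = 0.9994965.
√(1−ρ_J²) simplifies to sin(π/99) = 0.0317279.
ω* = 2 / (1 + 0.0317279) = 2 / 1.0317279 ≈ 1.9384956.
Hence ρ(B_{ω*}) = 1.9384956 − 1 = 0.9384956.
ρ_SOR^m ≤ 10^(−5) ⇔ m ≥ 5·ln10/(−ln 0.9384956) = 11.5129/0.0634771 = 181.371; m = ⌈181.371⌉ = 182.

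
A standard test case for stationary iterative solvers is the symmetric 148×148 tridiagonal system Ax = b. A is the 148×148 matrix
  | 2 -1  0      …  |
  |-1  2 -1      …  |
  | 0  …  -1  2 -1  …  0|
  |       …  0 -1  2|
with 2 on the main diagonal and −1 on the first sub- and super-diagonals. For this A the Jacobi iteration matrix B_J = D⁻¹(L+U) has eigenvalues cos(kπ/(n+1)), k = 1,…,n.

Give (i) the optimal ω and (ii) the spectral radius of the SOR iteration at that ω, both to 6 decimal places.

ω* = 1.958705, ρ_SOR = 0.958705

[ρ_J] n=148: ρ(B_J) = cos(π/(n+1)) = cos(π/149) = 0.999778.
√(1 − cos²(π/149)) = sin(π/149) ≈ 0.0210830.
[ω*] 2 ÷ (1 + 0.0210830) = 2 ÷ 1.0210830 = 1.958705.
ρ_SOR = ω* − 1 = 1.958705 − 1 = 0.958705.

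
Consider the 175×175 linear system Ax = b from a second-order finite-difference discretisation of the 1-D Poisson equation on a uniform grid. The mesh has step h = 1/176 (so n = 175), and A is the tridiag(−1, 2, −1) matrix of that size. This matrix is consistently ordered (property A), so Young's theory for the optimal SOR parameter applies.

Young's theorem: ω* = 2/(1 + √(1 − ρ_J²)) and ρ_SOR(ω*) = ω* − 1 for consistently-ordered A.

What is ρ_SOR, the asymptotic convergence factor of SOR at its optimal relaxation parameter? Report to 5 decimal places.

ρ_SOR = 0.96493

spectrum of D⁻¹(L+U) = {cos(kπ/176) : 1≤k≤175}; ρ_J = cos(π/176) = 0.99984.
√(1−ρ_J²) = |sin(π/176)| = 0.017849
So ω* = 2/1.017849 = 1.96493 (Young).
At ω = 1.96493 every |λ(B_ω)| = ω−1, so ρ_SOR = 0.96493.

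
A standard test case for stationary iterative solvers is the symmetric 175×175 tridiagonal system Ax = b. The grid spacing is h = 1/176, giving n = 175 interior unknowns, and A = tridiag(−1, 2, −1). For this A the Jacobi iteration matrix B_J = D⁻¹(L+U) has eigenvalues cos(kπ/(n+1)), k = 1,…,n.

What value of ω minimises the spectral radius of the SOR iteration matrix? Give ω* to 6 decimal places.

n=175: λ(B_J) = 1 − λ(A)/2 = cos(kπ/176); k=1 gives ρ_J = 0.999841.
1 − cos²(π/176) = sin²(π/176) ⇒ √(1−ρ_J²) = sin(π/176) = 0.0178490.
Young: ω* = 2/(1+√(1−ρ_J²)) = 2/(1+0.0178490) = 2/1.0178490 = 1.964928.
[ρ_SOR] ω* − 1 = 0.964928.

ω* = 1.964928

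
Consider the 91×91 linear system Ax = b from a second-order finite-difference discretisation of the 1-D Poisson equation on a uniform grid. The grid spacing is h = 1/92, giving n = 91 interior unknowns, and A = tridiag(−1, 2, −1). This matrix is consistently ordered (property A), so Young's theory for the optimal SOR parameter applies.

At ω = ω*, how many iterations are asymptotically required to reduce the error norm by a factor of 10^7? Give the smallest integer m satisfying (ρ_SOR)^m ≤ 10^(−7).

[ρ_J] n=91: ρ(B_J) = cos(π/(n+1)) = cos(π/92) = 0.9994170.
1 − cos²(π/92) = sin²(π/92) ⇒ √(1−ρ_J²) = sin(π/92) = 0.0341411.
ω* = 2/(1+0.0341411) = 1.9339721
ρ_SOR = ω* − 1 ≈ 0.9339721.
For 7 digits: m = 7·ln10 / (−ln 0.9339721) = 16.1181/0.0683087 = 235.960; round up → m = 236.

m = 236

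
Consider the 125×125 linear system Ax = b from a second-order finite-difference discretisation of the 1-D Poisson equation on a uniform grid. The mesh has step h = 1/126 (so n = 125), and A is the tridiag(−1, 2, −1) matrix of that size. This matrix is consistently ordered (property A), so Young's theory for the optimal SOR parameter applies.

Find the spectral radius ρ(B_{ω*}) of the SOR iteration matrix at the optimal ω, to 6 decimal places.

ρ_SOR = 0.951351

½·tridiag(1,0,1) at n=125: λ_k = cos(kπ/126); max |λ| at k=1 ⇒ ρ_J = cos(π/126) ≈ 0.999689.
√(1 − cos²(π/126)) = sin(π/126) ≈ 0.0249307.
ω* = 2/(1 + 0.0249307) = 2/1.0249307 = 1.951351.
At ω = 1.951351 every |λ(B_ω)| = ω−1, so ρ_SOR = 0.951351.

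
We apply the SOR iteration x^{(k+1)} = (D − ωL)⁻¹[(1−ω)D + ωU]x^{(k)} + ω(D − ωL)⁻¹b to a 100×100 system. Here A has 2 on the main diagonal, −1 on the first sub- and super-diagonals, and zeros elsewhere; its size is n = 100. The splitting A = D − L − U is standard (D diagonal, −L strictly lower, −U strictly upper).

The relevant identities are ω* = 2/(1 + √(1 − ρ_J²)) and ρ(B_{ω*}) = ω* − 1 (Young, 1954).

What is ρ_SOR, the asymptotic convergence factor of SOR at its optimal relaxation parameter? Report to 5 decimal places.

ρ_SOR = 0.93968

B_J for the 100×100 system has eigenvalues cos(kπ/101); ρ_J = cos(π/101) = 0.99952.
√(1 − cos²(π/101)) = sin(π/101) ≈ 0.031100.
Young: ω* = 2/(1+√(1−ρ_J²)) = 2/(1+0.031100) = 2/1.031100 = 1.93968.
and ρ(B_{ω*}) = 1.93968 − 1 = 0.93968.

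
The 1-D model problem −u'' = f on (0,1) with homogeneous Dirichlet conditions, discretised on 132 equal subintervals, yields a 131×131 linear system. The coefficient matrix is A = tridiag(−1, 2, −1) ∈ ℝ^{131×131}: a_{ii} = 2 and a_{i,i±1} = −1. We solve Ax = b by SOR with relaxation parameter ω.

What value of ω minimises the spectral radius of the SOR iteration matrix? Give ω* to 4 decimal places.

ω* = 1.9535

ρ_J = max_k |cos(kπ/132)| = cos(π/132) = 0.9997
1 − cos²(π/132) = sin²(π/132) ⇒ √(1−ρ_J²) = sin(π/132) = 0.02380.
ω* = 2 / (1 + 0.02380) = 2 / 1.02380 ≈ 1.9535.
[ρ_SOR] ω* − 1 = 0.9535.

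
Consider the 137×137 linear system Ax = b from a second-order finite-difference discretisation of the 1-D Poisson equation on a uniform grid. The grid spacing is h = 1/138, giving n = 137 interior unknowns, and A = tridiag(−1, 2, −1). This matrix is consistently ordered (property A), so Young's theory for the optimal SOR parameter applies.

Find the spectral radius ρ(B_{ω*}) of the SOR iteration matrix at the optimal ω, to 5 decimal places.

ρ_SOR = 0.95549

B_J for the 137×137 system has eigenvalues cos(kπ/138); ρ_J = cos(π/138) = 0.99974.
1 − cos²(π/138) = sin²(π/138) ⇒ √(1−ρ_J²) = sin(π/138) = 0.022763.
[ω*] 2 ÷ (1 + 0.022763) = 2 ÷ 1.022763 = 1.95549.
ρ(B_{ω*}) = ω*−1 = 0.95549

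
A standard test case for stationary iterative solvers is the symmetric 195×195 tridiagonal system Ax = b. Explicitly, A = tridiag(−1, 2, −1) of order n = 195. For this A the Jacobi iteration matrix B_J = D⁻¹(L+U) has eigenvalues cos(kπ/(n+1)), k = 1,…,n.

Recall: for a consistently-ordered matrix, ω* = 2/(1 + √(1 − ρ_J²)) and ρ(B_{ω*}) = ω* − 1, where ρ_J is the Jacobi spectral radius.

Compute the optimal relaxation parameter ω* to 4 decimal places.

B_J for the 195×195 system has eigenvalues cos(kπ/196); ρ_J = cos(π/196) = 0.9999.
√(1−ρ_J²) simplifies to sin(π/196) = 0.01603.
ω* = 2/(1+0.01603) = 1.9684
At ω = 1.9684 every |λ(B_ω)| = ω−1, so ρ_SOR = 0.9684.

ω* = 1.9684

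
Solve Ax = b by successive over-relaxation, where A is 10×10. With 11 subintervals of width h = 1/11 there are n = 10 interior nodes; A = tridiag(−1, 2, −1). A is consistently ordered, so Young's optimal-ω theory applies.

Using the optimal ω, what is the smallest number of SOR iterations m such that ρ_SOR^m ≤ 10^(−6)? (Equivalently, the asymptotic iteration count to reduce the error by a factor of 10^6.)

m = 24

[ρ_J] n=10: ρ(B_J) = cos(π/(n+1)) = cos(π/11) = 0.9594930.
√(1−ρ_J²) simplifies to sin(π/11) = 0.2817326.
Then 2/(1+√(1−ρ_J²)) = 2/(1+0.2817326); ω* = 2/1.2817326 = 1.5603879.
Hence ρ(B_{ω*}) = 1.5603879 − 1 = 0.5603879.
m ≥ 6·ln10 / (−ln 0.5603879) = 23.856; smallest integer m = 24.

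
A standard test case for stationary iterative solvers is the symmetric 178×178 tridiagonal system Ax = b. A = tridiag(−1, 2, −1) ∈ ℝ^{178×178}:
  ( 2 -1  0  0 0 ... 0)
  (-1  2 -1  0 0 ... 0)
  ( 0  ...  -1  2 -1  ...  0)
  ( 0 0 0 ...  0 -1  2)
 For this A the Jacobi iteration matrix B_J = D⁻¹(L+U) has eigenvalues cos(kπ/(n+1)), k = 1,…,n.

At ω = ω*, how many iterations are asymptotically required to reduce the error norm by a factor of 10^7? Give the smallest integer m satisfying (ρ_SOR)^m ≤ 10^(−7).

m = 460

ρ_J = max_k |cos(kπ/179)| = cos(π/179) = 0.9998460
1 − cos²(π/179) = sin²(π/179) ⇒ √(1−ρ_J²) = sin(π/179) = 0.0175499.
ω* = 2/(1+0.0175499) = 1.9655056
ρ_SOR = ω* − 1 = 1.9655056 − 1 = 0.9655056.
For 7 digits: m = 7·ln10 / (−ln 0.9655056) = 16.1181/0.0351034 = 459.161; round up → m = 460.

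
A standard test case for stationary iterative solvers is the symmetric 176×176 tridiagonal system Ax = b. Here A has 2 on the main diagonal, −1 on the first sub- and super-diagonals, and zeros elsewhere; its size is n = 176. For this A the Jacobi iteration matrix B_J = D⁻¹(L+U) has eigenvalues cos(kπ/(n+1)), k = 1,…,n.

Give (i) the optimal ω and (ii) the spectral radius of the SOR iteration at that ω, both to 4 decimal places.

[ρ_J] n=176: ρ(B_J) = cos(π/(n+1)) = cos(π/177) = 0.9998.
√(1−ρ_J²) = |sin(π/177)| = 0.01775
ω* = 2/(1 + 0.01775) = 2/1.01775 = 1.9651.
ρ_SOR = ω* − 1 = 1.9651 − 1 = 0.9651.

ω* = 1.9651, ρ_SOR = 0.9651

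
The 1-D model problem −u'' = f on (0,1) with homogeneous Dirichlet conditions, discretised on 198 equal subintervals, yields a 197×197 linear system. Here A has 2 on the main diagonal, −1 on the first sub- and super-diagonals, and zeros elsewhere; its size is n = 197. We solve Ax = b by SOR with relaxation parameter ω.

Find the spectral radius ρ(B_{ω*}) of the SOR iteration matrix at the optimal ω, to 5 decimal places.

ρ_J = max_k |cos(kπ/198)| = cos(π/198) = 0.99987
√(1−ρ_J²) = |sin(π/198)| = 0.015866
[ω*] 2 ÷ (1 + 0.015866) = 2 ÷ 1.015866 = 1.96876.
ρ_SOR = ω* − 1 = 1.96876 − 1 = 0.96876.

ρ_SOR = 0.96876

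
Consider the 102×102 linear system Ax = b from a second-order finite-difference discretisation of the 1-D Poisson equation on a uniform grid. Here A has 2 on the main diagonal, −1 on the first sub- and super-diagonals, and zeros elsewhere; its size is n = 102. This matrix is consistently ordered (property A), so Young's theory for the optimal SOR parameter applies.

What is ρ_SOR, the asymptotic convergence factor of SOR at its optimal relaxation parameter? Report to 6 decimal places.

½·tridiag(1,0,1) at n=102: λ_k = cos(kπ/103); max |λ| at k=1 ⇒ ρ_J = cos(π/103) ≈ 0.999535.
root = sin(π/103) = 0.0304962  (since 1−cos² = sin²).
ω* = 2/(1 + 0.0304962) = 2/1.0304962 = 1.940813.
ρ(B_{ω*}) = ω*−1 = 0.940813

ρ_SOR = 0.940813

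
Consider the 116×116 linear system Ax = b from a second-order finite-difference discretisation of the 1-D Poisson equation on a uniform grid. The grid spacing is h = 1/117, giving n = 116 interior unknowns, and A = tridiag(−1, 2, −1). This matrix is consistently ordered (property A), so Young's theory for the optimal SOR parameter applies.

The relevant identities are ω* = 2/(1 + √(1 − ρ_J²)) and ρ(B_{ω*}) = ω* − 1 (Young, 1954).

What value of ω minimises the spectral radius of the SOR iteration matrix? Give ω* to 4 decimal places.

n=116: λ(B_J) = 1 − λ(A)/2 = cos(kπ/117); k=1 gives ρ_J = 0.9996.
√(1−ρ_J²) = |sin(π/117)| = 0.02685
ω* = 2 / (1 + 0.02685) = 2 / 1.02685 ≈ 1.9477.
Hence ρ(B_{ω*}) = 1.9477 − 1 = 0.9477.

ω* = 1.9477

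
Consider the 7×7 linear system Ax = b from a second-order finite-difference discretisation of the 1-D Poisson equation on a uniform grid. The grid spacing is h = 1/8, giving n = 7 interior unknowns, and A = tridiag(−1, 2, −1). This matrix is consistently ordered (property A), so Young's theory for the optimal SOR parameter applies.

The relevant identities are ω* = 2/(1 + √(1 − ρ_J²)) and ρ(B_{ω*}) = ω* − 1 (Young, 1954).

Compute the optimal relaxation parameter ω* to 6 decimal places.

B_J for the 7×7 system has eigenvalues cos(kπ/8); ρ_J = cos(π/8) = 0.923880.
root = sin(π/8) = 0.3826834  (since 1−cos² = sin²).
ω* = 2 / (1 + 0.3826834) = 2 / 1.3826834 ≈ 1.446463.
ρ_SOR = ω* − 1 ≈ 0.446463.

ω* = 1.446463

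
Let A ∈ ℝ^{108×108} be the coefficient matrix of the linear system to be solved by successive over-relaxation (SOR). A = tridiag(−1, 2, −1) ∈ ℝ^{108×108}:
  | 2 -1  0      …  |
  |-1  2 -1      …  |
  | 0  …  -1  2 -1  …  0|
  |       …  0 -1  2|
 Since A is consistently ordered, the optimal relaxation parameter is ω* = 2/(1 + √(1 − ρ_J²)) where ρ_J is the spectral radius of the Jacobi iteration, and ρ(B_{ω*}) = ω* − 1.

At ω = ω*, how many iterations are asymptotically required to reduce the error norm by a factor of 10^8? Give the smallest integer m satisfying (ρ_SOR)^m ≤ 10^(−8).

m = 320

B_J for the 108×108 system has eigenvalues cos(kπ/109); ρ_J = cos(π/109) = 0.9995847.
√(1−ρ_J²) = |sin(π/109)| = 0.0288180
ω* = 2/(1 + 0.0288180) = 2/1.0288180 = 1.9439784.
ρ_SOR = ω* − 1 ≈ 0.9439784.
ρ_SOR^m ≤ 10^(−8) ⇔ m ≥ 8·ln10/(−ln 0.9439784) = 18.4207/0.057652 = 319.515; m = ⌈319.515⌉ = 320.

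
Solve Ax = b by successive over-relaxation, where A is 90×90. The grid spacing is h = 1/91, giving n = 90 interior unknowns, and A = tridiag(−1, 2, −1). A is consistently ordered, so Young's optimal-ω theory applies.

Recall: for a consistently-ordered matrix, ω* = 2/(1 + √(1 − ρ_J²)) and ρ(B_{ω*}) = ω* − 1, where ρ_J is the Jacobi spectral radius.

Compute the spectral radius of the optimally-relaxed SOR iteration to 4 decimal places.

ρ_SOR = 0.9333

With n=90, ρ(Jacobi) = cos(π/91) = 0.9994.
1 − cos²(π/91) = sin²(π/91) ⇒ √(1−ρ_J²) = sin(π/91) = 0.03452.
ω* = 2/(1 + 0.03452) = 2/1.03452 = 1.9333.
ρ(B_{ω*}) = ω*−1 = 0.9333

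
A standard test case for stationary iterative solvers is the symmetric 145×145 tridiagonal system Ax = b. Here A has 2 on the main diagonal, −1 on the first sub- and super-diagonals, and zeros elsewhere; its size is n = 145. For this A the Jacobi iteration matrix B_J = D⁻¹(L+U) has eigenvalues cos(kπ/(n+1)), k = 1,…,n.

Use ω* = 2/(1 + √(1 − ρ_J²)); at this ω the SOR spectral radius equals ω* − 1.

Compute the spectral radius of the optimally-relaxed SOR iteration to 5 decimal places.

n=145: λ(B_J) = 1 − λ(A)/2 = cos(kπ/146); k=1 gives ρ_J = 0.99977.
√(1 − cos²(π/146)) = sin(π/146) ≈ 0.021516.
Then 2/(1+√(1−ρ_J²)) = 2/(1+0.021516); ω* = 2/1.021516 = 1.95787.
At ω = 1.95787 every |λ(B_ω)| = ω−1, so ρ_SOR = 0.95787.

ρ_SOR = 0.95787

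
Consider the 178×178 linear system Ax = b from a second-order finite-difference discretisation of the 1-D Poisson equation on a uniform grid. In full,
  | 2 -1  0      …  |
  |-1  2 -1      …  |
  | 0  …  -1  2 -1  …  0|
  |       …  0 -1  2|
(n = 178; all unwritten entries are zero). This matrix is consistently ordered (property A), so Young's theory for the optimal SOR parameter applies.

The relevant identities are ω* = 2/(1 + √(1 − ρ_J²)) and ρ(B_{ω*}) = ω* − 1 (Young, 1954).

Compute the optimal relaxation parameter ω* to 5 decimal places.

½·tridiag(1,0,1) at n=178: λ_k = cos(kπ/179); max |λ| at k=1 ⇒ ρ_J = cos(π/179) ≈ 0.99985.
√(1−ρ_J²) simplifies to sin(π/179) = 0.017550.
Young: ω* = 2/(1+√(1−ρ_J²)) = 2/(1+0.017550) = 2/1.017550 = 1.96551.
ρ(B_{ω*}) = ω*−1 = 0.96551

ω* = 1.96551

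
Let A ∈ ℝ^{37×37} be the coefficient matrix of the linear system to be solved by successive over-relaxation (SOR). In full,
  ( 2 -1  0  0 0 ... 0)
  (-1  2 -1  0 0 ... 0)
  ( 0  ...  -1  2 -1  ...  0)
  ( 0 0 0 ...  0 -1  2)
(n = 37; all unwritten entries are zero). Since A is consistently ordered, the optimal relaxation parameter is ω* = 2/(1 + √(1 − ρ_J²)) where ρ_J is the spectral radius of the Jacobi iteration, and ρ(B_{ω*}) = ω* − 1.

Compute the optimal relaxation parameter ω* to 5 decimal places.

ω* = 1.84744

spectrum of D⁻¹(L+U) = {cos(kπ/38) : 1≤k≤37}; ρ_J = cos(π/38) = 0.99658.
√(1−ρ_J²) simplifies to sin(π/38) = 0.082579.
ω* = 2 / (1 + 0.082579) = 2 / 1.082579 ≈ 1.84744.
[ρ_SOR] ω* − 1 = 0.84744.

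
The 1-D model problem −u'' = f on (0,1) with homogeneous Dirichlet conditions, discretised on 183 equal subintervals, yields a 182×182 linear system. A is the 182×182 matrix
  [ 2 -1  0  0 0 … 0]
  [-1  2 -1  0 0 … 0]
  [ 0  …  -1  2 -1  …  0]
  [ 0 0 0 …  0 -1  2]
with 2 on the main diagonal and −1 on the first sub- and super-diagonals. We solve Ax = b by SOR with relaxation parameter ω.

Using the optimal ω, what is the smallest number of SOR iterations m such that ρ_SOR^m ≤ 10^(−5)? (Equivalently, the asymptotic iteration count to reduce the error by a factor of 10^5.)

n=182: λ(B_J) = 1 − λ(A)/2 = cos(kπ/183); k=1 gives ρ_J = 0.9998526.
√(1 − cos²(π/183)) = sin(π/183) ≈ 0.0171663.
ω* = 2 / (1 + 0.0171663) = 2 / 1.0171663 ≈ 1.9662468.
ρ_SOR = ω* − 1 ≈ 0.9662468.
(0.9662468)^m ≤ 10^{−5}  ⇒  m·ln(0.9662468) ≤ −5·ln10  ⇒  m ≥ 335.301  ⇒  m = 336

m = 336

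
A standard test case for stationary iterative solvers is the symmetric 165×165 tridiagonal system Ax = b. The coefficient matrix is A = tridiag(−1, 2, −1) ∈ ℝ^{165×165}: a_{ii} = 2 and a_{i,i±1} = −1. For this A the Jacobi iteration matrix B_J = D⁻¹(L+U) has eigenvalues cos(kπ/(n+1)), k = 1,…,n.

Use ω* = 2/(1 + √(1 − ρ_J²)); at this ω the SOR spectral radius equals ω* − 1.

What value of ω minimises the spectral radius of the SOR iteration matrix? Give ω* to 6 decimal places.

½·tridiag(1,0,1) at n=165: λ_k = cos(kπ/166); max |λ| at k=1 ⇒ ρ_J = cos(π/166) ≈ 0.999821.
√(1 − cos²(π/166)) = sin(π/166) ≈ 0.0189241.
ω* = 2 / (1 + 0.0189241) = 2 / 1.0189241 ≈ 1.962855.
At ω = 1.962855 every |λ(B_ω)| = ω−1, so ρ_SOR = 0.962855.

ω* = 1.962855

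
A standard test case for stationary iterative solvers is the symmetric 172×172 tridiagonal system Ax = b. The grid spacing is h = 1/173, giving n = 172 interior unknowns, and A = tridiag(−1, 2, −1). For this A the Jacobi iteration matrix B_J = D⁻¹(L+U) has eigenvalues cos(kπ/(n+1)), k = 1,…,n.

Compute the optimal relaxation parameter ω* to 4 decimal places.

[ρ_J] n=172: ρ(B_J) = cos(π/(n+1)) = cos(π/173) = 0.9998.
root = sin(π/173) = 0.01816  (since 1−cos² = sin²).
[ω*] 2 ÷ (1 + 0.01816) = 2 ÷ 1.01816 = 1.9643.
and ρ(B_{ω*}) = 1.9643 − 1 = 0.9643.

ω* = 1.9643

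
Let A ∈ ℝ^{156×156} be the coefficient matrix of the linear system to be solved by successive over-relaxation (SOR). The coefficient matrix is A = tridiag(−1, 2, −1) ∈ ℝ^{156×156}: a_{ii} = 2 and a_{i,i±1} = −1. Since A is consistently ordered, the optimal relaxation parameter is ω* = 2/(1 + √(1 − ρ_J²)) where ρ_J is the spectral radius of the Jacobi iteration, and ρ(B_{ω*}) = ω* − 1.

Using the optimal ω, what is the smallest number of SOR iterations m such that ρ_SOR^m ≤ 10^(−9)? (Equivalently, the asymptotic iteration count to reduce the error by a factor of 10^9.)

ρ_J = max_k |cos(kπ/157)| = cos(π/157) = 0.9997998
root = sin(π/157) = 0.0200088  (since 1−cos² = sin²).
ω* = 2/(1+0.0200088) = 1.9607674
At ω = 1.9607674 every |λ(B_ω)| = ω−1, so ρ_SOR = 0.9607674.
For 9 digits: m = 9·ln10 / (−ln 0.9607674) = 20.7233/0.0400229 = 517.786; round up → m = 518.

m = 518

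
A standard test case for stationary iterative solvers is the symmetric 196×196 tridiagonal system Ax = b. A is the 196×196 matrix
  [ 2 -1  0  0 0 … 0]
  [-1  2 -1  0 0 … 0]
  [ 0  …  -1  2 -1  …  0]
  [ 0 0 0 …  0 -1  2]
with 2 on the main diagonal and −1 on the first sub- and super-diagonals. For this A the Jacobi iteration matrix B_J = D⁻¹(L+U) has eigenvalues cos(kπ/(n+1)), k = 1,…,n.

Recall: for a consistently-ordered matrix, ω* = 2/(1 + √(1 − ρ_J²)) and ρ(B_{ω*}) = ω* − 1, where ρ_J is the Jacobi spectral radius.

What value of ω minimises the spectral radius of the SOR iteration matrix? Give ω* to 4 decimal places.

ρ_J = max_k |cos(kπ/197)| = cos(π/197) = 0.9999
√(1−ρ_J²) = |sin(π/197)| = 0.01595
Then 2/(1+√(1−ρ_J²)) = 2/(1+0.01595); ω* = 2/1.01595 = 1.9686.
Hence ρ(B_{ω*}) = 1.9686 − 1 = 0.9686.

ω* = 1.9686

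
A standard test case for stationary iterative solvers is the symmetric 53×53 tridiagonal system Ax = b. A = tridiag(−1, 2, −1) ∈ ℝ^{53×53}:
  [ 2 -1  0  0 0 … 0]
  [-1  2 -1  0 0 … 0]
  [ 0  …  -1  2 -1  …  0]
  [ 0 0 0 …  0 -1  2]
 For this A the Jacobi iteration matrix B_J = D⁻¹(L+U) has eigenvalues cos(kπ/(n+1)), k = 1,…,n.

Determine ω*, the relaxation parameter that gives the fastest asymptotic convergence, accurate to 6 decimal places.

n=53: λ(B_J) = 1 − λ(A)/2 = cos(kπ/54); k=1 gives ρ_J = 0.998308.
√(1 − cos²(π/54)) = sin(π/54) ≈ 0.0581448.
ω* = 2/(1+0.0581448) = 1.890100
ρ_SOR = ω* − 1 = 1.890100 − 1 = 0.890100.

ω* = 1.890100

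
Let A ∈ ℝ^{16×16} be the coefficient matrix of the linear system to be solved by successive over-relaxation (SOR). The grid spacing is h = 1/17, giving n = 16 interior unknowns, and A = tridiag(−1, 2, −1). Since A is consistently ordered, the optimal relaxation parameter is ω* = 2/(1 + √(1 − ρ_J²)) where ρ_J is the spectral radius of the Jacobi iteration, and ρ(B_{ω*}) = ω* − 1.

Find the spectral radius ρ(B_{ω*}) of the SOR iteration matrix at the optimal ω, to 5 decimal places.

ρ_SOR = 0.68955

With n=16, ρ(Jacobi) = cos(π/17) = 0.98297.
root = sin(π/17) = 0.183750  (since 1−cos² = sin²).
ω* = 2/(1+0.183750) = 1.68955
[ρ_SOR] ω* − 1 = 0.68955.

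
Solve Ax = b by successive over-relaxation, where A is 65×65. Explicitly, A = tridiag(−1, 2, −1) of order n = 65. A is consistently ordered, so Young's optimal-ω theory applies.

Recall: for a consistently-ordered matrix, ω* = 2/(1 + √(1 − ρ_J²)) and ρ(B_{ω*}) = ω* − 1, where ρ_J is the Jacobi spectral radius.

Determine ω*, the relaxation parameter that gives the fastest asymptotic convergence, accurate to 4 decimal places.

ω* = 1.9092

ρ_J = max_k |cos(kπ/66)| = cos(π/66) = 0.9989
√(1 − cos²(π/66)) = sin(π/66) ≈ 0.04758.
Then 2/(1+√(1−ρ_J²)) = 2/(1+0.04758); ω* = 2/1.04758 = 1.9092.
ρ(B_{ω*}) = ω*−1 = 0.9092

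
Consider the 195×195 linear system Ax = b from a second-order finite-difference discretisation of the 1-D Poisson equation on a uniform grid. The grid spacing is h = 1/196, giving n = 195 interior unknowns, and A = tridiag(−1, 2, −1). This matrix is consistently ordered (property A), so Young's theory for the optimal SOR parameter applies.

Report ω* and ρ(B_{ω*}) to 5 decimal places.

B_J for the 195×195 system has eigenvalues cos(kπ/196); ρ_J = cos(π/196) = 0.99987.
√(1 − cos²(π/196)) = sin(π/196) ≈ 0.016028.
ω* = 2 / (1 + 0.016028) = 2 / 1.016028 ≈ 1.96845.
ρ(B_{ω*}) = ω*−1 = 0.96845

ω* = 1.96845, ρ_SOR = 0.96845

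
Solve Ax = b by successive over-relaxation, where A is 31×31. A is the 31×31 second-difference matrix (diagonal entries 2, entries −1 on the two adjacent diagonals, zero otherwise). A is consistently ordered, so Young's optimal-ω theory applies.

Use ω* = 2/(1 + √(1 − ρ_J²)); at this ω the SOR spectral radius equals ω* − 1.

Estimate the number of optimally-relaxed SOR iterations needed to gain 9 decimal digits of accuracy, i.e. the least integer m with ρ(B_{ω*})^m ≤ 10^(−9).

m = 106

ρ_J = max_k |cos(kπ/32)| = cos(π/32) = 0.9951847
root = sin(π/32) = 0.0980171  (since 1−cos² = sin²).
Then 2/(1+√(1−ρ_J²)) = 2/(1+0.0980171); ω* = 2/1.0980171 = 1.8214653.
ρ_SOR = ω* − 1 = 1.8214653 − 1 = 0.8214653.
9·ln10 = 20.7233; −ln(0.8214653) = 0.196666; m = ⌈20.7233/0.196666⌉ = ⌈105.373⌉ = 106.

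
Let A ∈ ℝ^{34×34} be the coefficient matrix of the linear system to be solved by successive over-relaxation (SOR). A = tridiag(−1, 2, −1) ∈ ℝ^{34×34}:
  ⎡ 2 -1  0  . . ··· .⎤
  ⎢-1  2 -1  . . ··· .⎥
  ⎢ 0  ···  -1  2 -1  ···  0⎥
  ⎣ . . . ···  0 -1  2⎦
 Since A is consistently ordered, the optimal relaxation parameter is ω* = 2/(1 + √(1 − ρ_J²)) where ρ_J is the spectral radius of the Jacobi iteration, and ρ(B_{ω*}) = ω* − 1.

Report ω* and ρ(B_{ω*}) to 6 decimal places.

ω* = 1.835470, ρ_SOR = 0.835470

B_J for the 34×34 system has eigenvalues cos(kπ/35); ρ_J = cos(π/35) = 0.995974.
root = sin(π/35) = 0.0896393  (since 1−cos² = sin²).
Then 2/(1+√(1−ρ_J²)) = 2/(1+0.0896393); ω* = 2/1.0896393 = 1.835470.
ρ_SOR = ω* − 1 ≈ 0.835470.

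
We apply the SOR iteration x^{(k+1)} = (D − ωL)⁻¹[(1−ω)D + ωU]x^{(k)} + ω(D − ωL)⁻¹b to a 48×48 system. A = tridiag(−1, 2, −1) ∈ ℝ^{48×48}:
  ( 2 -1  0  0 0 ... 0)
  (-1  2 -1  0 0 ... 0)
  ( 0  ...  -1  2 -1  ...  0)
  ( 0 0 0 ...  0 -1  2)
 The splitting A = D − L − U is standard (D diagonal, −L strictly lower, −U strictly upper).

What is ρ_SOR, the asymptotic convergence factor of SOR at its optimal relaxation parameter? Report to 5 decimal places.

[ρ_J] n=48: ρ(B_J) = cos(π/(n+1)) = cos(π/49) = 0.99795.
root = sin(π/49) = 0.064070  (since 1−cos² = sin²).
Young: ω* = 2/(1+√(1−ρ_J²)) = 2/(1+0.064070) = 2/1.064070 = 1.87958.
At ω = 1.87958 every |λ(B_ω)| = ω−1, so ρ_SOR = 0.87958.

ρ_SOR = 0.87958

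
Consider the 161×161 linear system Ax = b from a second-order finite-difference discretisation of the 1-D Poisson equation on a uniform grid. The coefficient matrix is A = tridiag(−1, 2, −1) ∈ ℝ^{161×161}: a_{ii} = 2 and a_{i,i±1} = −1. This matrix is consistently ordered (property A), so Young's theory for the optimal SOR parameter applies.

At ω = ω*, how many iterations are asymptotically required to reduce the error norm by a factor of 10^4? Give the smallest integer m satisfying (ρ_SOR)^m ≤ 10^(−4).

spectrum of D⁻¹(L+U) = {cos(kπ/162) : 1≤k≤161}; ρ_J = cos(π/162) = 0.9998120.
root = sin(π/162) = 0.0193913  (since 1−cos² = sin²).
ω* = 2 / (1 + 0.0193913) = 2 / 1.0193913 ≈ 1.9619551.
ρ(B_{ω*}) = ω*−1 = 0.9619551
(0.9619551)^m ≤ 10^{−4}  ⇒  m·ln(0.9619551) ≤ −4·ln10  ⇒  m ≥ 237.456  ⇒  m = 238

m = 238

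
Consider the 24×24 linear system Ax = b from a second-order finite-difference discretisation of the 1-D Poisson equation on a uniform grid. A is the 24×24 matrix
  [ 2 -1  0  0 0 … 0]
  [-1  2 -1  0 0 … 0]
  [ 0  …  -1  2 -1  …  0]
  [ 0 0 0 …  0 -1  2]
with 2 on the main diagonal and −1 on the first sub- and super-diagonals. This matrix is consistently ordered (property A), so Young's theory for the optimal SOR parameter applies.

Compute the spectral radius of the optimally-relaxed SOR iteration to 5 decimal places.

n=24: λ(B_J) = 1 − λ(A)/2 = cos(kπ/25); k=1 gives ρ_J = 0.99211.
√(1 − cos²(π/25)) = sin(π/25) ≈ 0.125333.
ω* = 2/(1 + 0.125333) = 2/1.125333 = 1.77725.
ρ(B_{ω*}) = ω*−1 = 0.77725

ρ_SOR = 0.77725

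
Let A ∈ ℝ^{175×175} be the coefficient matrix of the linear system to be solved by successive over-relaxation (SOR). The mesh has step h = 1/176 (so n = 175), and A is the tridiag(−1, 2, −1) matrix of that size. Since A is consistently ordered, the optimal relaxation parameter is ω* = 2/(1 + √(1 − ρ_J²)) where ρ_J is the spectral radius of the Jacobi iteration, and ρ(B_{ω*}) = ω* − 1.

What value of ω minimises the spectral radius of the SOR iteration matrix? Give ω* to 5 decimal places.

n=175: λ(B_J) = 1 − λ(A)/2 = cos(kπ/176); k=1 gives ρ_J = 0.99984.
root = sin(π/176) = 0.017849  (since 1−cos² = sin²).
[ω*] 2 ÷ (1 + 0.017849) = 2 ÷ 1.017849 = 1.96493.
ρ(B_{ω*}) = ω*−1 = 0.96493

ω* = 1.96493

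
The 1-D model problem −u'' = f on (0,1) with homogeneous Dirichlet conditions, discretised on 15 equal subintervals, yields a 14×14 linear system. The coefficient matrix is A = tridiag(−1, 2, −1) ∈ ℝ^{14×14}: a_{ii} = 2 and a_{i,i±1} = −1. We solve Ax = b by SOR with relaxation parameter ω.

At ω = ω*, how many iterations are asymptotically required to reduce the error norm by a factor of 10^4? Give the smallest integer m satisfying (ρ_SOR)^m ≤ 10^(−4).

B_J for the 14×14 system has eigenvalues cos(kπ/15); ρ_J = cos(π/15) = 0.9781476.
√(1−ρ_J²) simplifies to sin(π/15) = 0.2079117.
ω* = 2/(1+0.2079117) = 1.6557502
[ρ_SOR] ω* − 1 = 0.6557502.
4·ln10 = 9.21034; −ln(0.6557502) = 0.421975; m = ⌈9.21034/0.421975⌉ = ⌈21.827⌉ = 22.

m = 22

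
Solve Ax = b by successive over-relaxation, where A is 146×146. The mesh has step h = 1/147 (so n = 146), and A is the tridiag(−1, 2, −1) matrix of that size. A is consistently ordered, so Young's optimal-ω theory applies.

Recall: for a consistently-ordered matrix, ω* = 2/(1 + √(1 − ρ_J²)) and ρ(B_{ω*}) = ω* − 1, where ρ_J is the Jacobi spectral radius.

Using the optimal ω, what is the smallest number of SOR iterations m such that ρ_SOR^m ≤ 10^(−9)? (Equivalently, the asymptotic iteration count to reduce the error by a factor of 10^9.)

m = 485

[ρ_J] n=146: ρ(B_J) = cos(π/(n+1)) = cos(π/147) = 0.9997716.
root = sin(π/147) = 0.0213698  (since 1−cos² = sin²).
ω* = 2/(1 + 0.0213698) = 2/1.0213698 = 1.9581546.
and ρ(B_{ω*}) = 1.9581546 − 1 = 0.9581546.
Need (0.9581546)^m ≤ 10^(−9): m ≥ 9·ln10/|ln 0.9581546| = 20.7233/0.0427461 = 484.800 ⇒ m = 485.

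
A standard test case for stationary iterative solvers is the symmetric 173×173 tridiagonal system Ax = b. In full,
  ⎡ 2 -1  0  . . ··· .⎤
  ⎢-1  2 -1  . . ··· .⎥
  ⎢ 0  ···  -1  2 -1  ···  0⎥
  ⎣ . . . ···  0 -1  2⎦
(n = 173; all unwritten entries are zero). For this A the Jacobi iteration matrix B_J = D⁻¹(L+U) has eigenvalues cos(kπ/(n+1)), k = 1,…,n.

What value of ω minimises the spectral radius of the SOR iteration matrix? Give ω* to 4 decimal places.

n=173: λ(B_J) = 1 − λ(A)/2 = cos(kπ/174); k=1 gives ρ_J = 0.9998.
√(1−ρ_J²) = |sin(π/174)| = 0.01805
ω* = 2/(1+0.01805) = 1.9645
Hence ρ(B_{ω*}) = 1.9645 − 1 = 0.9645.

ω* = 1.9645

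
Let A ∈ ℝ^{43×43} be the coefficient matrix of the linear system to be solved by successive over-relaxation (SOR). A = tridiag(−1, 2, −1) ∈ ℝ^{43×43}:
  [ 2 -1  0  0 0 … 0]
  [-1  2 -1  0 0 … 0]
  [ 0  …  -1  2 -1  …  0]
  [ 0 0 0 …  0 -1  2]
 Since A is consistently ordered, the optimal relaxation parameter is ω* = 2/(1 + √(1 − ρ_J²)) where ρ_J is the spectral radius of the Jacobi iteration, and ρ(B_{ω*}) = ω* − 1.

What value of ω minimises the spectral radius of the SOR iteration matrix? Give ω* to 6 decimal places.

ω* = 1.866822

spectrum of D⁻¹(L+U) = {cos(kπ/44) : 1≤k≤43}; ρ_J = cos(π/44) = 0.997452.
√(1−ρ_J²) simplifies to sin(π/44) = 0.0713392.
ω* = 2/(1+0.0713392) = 1.866822
and ρ(B_{ω*}) = 1.866822 − 1 = 0.866822.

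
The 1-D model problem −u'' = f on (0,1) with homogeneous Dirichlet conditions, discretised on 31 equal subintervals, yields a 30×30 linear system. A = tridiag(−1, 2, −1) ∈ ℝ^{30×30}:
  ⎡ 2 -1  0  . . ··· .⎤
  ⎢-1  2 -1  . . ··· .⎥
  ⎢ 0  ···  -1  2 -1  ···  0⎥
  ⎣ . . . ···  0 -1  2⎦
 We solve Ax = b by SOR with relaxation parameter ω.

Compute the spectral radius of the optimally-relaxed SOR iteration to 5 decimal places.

B_J for the 30×30 system has eigenvalues cos(kπ/31); ρ_J = cos(π/31) = 0.99487.
√(1−ρ_J²) = |sin(π/31)| = 0.101168
ω* = 2 / (1 + 0.101168) = 2 / 1.101168 ≈ 1.81625.
Hence ρ(B_{ω*}) = 1.81625 − 1 = 0.81625.

ρ_SOR = 0.81625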